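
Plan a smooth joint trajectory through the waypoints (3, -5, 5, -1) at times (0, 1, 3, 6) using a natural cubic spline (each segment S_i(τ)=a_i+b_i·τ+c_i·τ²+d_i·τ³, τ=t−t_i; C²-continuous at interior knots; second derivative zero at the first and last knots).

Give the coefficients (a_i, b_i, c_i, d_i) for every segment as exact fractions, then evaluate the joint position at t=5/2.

  seg 0: a=3 b=-74/7 c=0 d=18/7
  seg 1: a=-5 b=-20/7 c=54/7 d=-53/28
  seg 2: a=5 b=37/7 c=-51/14 d=17/42
S(5/2) = 377/224

Δ: Δ0=-8, Δ1=5, Δ2=-2
row 1: diag=6, rhs=78; c'=1/3, d'=13
row 2: denom=10−2·1/3=28/3; d'=(-42−2·13)/(28/3)=-51/7
back: M2=-51/7
back: M1=13−1/3·-51/7=108/7
M: M0=0, M1=108/7, M2=-51/7, M3=0
seg 0: a=3, c=M0/2=0, d=(M1−M0)/(6·1)=18/7, b=Δ0−h0·(2M0+M1)/6=-74/7
seg 1: a=-5, c=M1/2=54/7, d=(M2−M1)/(6·2)=-53/28, b=Δ1−h1·(2M1+M2)/6=-20/7
seg 2: a=5, c=M2/2=-51/14, d=(M3−M2)/(6·3)=17/42, b=Δ2−h2·(2M2+M3)/6=37/7
t_q=5/2 → seg 1, τ=3/2; S=-5+-20/7·τ+54/7·τ²+-53/28·τ³=377/224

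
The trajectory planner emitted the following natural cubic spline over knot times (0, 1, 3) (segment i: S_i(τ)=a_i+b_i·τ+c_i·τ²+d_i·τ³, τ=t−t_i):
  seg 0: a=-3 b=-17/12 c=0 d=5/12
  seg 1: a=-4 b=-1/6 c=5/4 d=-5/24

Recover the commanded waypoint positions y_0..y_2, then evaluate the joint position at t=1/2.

y_0=-3 y_1=-4 y_2=-1
S(1/2) = -117/32

y_0 = S_0(0) = a_0 = -3
y_1 = S_1(0) = a_1 = -4
y_2 = S_1(2) = -1
t_q=1/2 is in segment 0 (τ=1/2); S_0(τ)=-117/32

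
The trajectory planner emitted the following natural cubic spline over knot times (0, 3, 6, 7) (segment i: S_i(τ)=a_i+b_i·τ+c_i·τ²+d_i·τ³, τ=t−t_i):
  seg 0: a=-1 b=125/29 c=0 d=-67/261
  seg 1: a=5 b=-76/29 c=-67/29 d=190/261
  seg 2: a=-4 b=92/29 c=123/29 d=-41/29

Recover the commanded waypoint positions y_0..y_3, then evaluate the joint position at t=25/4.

y_0=-1 y_1=5 y_2=-4 y_3=2
S(25/4) = -5501/1856

y_0 = S_0(0) = a_0 = -1
y_1 = S_1(0) = a_1 = 5
y_2 = S_2(0) = a_2 = -4
y_3 = S_2(1) = 2
t_q=25/4 is in segment 2 (τ=1/4); S_2(τ)=-5501/1856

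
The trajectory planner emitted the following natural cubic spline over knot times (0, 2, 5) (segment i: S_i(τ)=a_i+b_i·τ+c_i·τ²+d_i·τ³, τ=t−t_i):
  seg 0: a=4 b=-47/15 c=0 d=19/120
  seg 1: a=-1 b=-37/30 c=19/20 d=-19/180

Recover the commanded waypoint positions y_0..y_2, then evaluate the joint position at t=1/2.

y_0 = S_0(0) = a_0 = 4
y_1 = S_1(0) = a_1 = -1
y_2 = S_1(3) = 1
t_q=1/2 is in segment 0 (τ=1/2); S_0(τ)=157/64

y_0=4 y_1=-1 y_2=1
S(1/2) = 157/64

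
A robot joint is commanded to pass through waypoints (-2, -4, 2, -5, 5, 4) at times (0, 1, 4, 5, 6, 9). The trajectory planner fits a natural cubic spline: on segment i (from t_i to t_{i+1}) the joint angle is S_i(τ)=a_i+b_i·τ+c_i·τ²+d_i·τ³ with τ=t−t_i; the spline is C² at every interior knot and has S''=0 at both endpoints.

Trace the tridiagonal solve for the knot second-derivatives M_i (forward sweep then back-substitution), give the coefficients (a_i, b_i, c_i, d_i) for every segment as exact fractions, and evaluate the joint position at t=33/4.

Δ: Δ0=-2, Δ1=2, Δ2=-7, Δ3=10, Δ4=-1/3
row 1: diag=8, rhs=24; c'=3/8, d'=3
row 2: denom=8−3·3/8=55/8; d'=(-54−3·3)/(55/8)=-504/55
row 3: denom=4−1·8/55=212/55; d'=(102−1·-504/55)/(212/55)=3057/106
row 4: denom=8−1·55/212=1641/212; d'=(-62−1·3057/106)/(1641/212)=-19258/1641
back: M4=-19258/1641
back: M3=3057/106−55/212·-19258/1641=52322/1641
back: M2=-504/55−8/55·52322/1641=-22648/1641
back: M1=3−3/8·-22648/1641=4472/547
M: M0=0, M1=4472/547, M2=-22648/1641, M3=52322/1641, M4=-19258/1641, M5=0
seg 0: a=-2, c=M0/2=0, d=(M1−M0)/(6·1)=2236/1641, b=Δ0−h0·(2M0+M1)/6=-5518/1641
seg 1: a=-4, c=M1/2=2236/547, d=(M2−M1)/(6·3)=-18032/14769, b=Δ1−h1·(2M1+M2)/6=1190/1641
seg 2: a=2, c=M2/2=-11324/1641, d=(M3−M2)/(6·1)=4165/547, b=Δ2−h2·(2M2+M3)/6=-12658/1641
seg 3: a=-5, c=M3/2=26161/1641, d=(M4−M3)/(6·1)=-11930/1641, b=Δ3−h3·(2M3+M4)/6=2179/1641
seg 4: a=5, c=M4/2=-9629/1641, d=(M5−M4)/(6·3)=9629/14769, b=Δ4−h4·(2M4+M5)/6=6237/547
t_q=33/4 → seg 4, τ=9/4; S=5+6237/547·τ+-9629/1641·τ²+9629/14769·τ³=293219/35008

  seg 0: a=-2 b=-5518/1641 c=0 d=2236/1641
  seg 1: a=-4 b=1190/1641 c=2236/547 d=-18032/14769
  seg 2: a=2 b=-12658/1641 c=-11324/1641 d=4165/547
  seg 3: a=-5 b=2179/1641 c=26161/1641 d=-11930/1641
  seg 4: a=5 b=6237/547 c=-9629/1641 d=9629/14769
S(33/4) = 293219/35008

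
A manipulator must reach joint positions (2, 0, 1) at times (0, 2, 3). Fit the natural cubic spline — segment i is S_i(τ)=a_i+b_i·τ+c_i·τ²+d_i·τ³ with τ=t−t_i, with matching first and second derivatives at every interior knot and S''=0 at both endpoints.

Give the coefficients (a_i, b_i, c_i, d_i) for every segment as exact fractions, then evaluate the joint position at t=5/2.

  seg 0: a=2 b=-5/3 c=0 d=1/6
  seg 1: a=0 b=1/3 c=1 d=-1/3
S(5/2) = 3/8

Δ: Δ0=-1, Δ1=1
row 1: diag=6, rhs=12; c'=1/6, d'=2
back: M1=2
M: M0=0, M1=2, M2=0
seg 0: a=2, c=M0/2=0, d=(M1−M0)/(6·2)=1/6, b=Δ0−h0·(2M0+M1)/6=-5/3
seg 1: a=0, c=M1/2=1, d=(M2−M1)/(6·1)=-1/3, b=Δ1−h1·(2M1+M2)/6=1/3
t_q=5/2 → seg 1, τ=1/2; S=0+1/3·τ+1·τ²+-1/3·τ³=3/8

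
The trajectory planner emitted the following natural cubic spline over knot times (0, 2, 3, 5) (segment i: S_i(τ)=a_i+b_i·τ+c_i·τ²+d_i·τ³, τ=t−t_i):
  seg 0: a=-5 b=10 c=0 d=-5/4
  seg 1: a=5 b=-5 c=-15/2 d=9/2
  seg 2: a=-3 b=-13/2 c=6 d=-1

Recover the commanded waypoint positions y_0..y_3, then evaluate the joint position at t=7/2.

y_0 = S_0(0) = a_0 = -5
y_1 = S_1(0) = a_1 = 5
y_2 = S_2(0) = a_2 = -3
y_3 = S_2(2) = 0
t_q=7/2 is in segment 2 (τ=1/2); S_2(τ)=-39/8

y_0=-5 y_1=5 y_2=-3 y_3=0
S(7/2) = -39/8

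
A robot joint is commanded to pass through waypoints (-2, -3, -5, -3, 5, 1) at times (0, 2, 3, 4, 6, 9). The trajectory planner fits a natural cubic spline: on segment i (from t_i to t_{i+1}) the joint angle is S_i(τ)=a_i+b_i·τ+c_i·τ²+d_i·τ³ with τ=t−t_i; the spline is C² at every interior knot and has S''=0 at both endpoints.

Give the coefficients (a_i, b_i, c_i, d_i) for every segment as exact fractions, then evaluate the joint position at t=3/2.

Δ: Δ0=-1/2, Δ1=-2, Δ2=2, Δ3=4, Δ4=-4/3
row 1: diag=6, rhs=-9; c'=1/6, d'=-3/2
row 2: denom=4−1·1/6=23/6; d'=(24−1·-3/2)/(23/6)=153/23
row 3: denom=6−1·6/23=132/23; d'=(12−1·153/23)/(132/23)=41/44
row 4: denom=10−2·23/66=307/33; d'=(-32−2·41/44)/(307/33)=-2235/614
back: M4=-2235/614
back: M3=41/44−23/66·-2235/614=1351/614
back: M2=153/23−6/23·1351/614=1866/307
back: M1=-3/2−1/6·1866/307=-1543/614
M: M0=0, M1=-1543/614, M2=1866/307, M3=1351/614, M4=-2235/614, M5=0
seg 0: a=-2, c=M0/2=0, d=(M1−M0)/(6·2)=-1543/7368, b=Δ0−h0·(2M0+M1)/6=311/921
seg 1: a=-3, c=M1/2=-1543/1228, d=(M2−M1)/(6·1)=5275/3684, b=Δ1−h1·(2M1+M2)/6=-4007/1842
seg 2: a=-5, c=M2/2=933/307, d=(M3−M2)/(6·1)=-2381/3684, b=Δ2−h2·(2M2+M3)/6=-1447/3684
seg 3: a=-3, c=M3/2=1351/1228, d=(M4−M3)/(6·2)=-1793/3684, b=Δ3−h3·(2M3+M4)/6=6901/1842
seg 4: a=5, c=M4/2=-2235/1228, d=(M5−M4)/(6·3)=745/3684, b=Δ4−h4·(2M4+M5)/6=4249/1842
t_q=3/2 → seg 0, τ=3/2; S=-2+311/921·τ+0·τ²+-1543/7368·τ³=-43231/19648

  seg 0: a=-2 b=311/921 c=0 d=-1543/7368
  seg 1: a=-3 b=-4007/1842 c=-1543/1228 d=5275/3684
  seg 2: a=-5 b=-1447/3684 c=933/307 d=-2381/3684
  seg 3: a=-3 b=6901/1842 c=1351/1228 d=-1793/3684
  seg 4: a=5 b=4249/1842 c=-2235/1228 d=745/3684
S(3/2) = -43231/19648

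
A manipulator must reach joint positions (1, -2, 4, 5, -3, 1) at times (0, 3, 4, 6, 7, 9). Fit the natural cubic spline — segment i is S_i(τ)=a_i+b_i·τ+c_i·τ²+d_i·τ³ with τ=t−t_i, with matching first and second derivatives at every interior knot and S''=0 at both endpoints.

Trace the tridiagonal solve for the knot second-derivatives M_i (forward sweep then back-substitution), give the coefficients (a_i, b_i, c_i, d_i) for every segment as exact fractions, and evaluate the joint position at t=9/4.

  seg 0: a=1 b=-11141/2906 c=0 d=915/2906
  seg 1: a=-2 b=6782/1453 c=8235/2906 d=-4363/2906
  seg 2: a=4 b=16945/2906 c=-2427/1453 d=-723/1453
  seg 3: a=5 b=-19823/2906 c=-6765/1453 d=10105/2906
  seg 4: a=-3 b=-8284/1453 c=16785/2906 d=-5595/5812
S(9/4) = -751285/185984

Δ: Δ0=-1, Δ1=6, Δ2=1/2, Δ3=-8, Δ4=2
row 1: diag=8, rhs=42; c'=1/8, d'=21/4
row 2: denom=6−1·1/8=47/8; d'=(-33−1·21/4)/(47/8)=-306/47
row 3: denom=6−2·16/47=250/47; d'=(-51−2·-306/47)/(250/47)=-357/50
row 4: denom=6−1·47/250=1453/250; d'=(60−1·-357/50)/(1453/250)=16785/1453
back: M4=16785/1453
back: M3=-357/50−47/250·16785/1453=-13530/1453
back: M2=-306/47−16/47·-13530/1453=-4854/1453
back: M1=21/4−1/8·-4854/1453=8235/1453
M: M0=0, M1=8235/1453, M2=-4854/1453, M3=-13530/1453, M4=16785/1453, M5=0
seg 0: a=1, c=M0/2=0, d=(M1−M0)/(6·3)=915/2906, b=Δ0−h0·(2M0+M1)/6=-11141/2906
seg 1: a=-2, c=M1/2=8235/2906, d=(M2−M1)/(6·1)=-4363/2906, b=Δ1−h1·(2M1+M2)/6=6782/1453
seg 2: a=4, c=M2/2=-2427/1453, d=(M3−M2)/(6·2)=-723/1453, b=Δ2−h2·(2M2+M3)/6=16945/2906
seg 3: a=5, c=M3/2=-6765/1453, d=(M4−M3)/(6·1)=10105/2906, b=Δ3−h3·(2M3+M4)/6=-19823/2906
seg 4: a=-3, c=M4/2=16785/2906, d=(M5−M4)/(6·2)=-5595/5812, b=Δ4−h4·(2M4+M5)/6=-8284/1453
t_q=9/4 → seg 0, τ=9/4; S=1+-11141/2906·τ+0·τ²+915/2906·τ³=-751285/185984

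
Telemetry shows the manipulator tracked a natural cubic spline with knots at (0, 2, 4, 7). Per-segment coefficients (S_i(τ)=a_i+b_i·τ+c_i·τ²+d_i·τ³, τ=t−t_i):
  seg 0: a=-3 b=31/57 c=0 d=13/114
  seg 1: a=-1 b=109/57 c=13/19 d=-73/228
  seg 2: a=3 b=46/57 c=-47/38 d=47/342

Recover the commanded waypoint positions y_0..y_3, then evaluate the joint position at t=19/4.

y_0=-3 y_1=-1 y_2=3 y_3=-2
S(19/4) = 7217/2432

y_0 = S_0(0) = a_0 = -3
y_1 = S_1(0) = a_1 = -1
y_2 = S_2(0) = a_2 = 3
y_3 = S_2(3) = -2
t_q=19/4 is in segment 2 (τ=3/4); S_2(τ)=7217/2432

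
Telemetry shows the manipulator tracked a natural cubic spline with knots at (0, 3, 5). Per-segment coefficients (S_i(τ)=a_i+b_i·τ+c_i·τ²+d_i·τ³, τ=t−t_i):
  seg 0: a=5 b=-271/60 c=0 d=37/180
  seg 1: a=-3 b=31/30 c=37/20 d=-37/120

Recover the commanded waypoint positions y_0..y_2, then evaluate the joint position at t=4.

y_0 = S_0(0) = a_0 = 5
y_1 = S_1(0) = a_1 = -3
y_2 = S_1(2) = 4
t_q=4 is in segment 1 (τ=1); S_1(τ)=-17/40

y_0=5 y_1=-3 y_2=4
S(4) = -17/40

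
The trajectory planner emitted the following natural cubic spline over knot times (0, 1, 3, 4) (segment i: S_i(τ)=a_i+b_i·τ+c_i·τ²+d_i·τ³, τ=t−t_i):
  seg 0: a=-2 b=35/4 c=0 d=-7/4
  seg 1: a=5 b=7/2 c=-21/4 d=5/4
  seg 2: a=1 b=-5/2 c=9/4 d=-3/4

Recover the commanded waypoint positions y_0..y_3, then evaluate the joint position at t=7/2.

y_0=-2 y_1=5 y_2=1 y_3=0
S(7/2) = 7/32

y_0 = S_0(0) = a_0 = -2
y_1 = S_1(0) = a_1 = 5
y_2 = S_2(0) = a_2 = 1
y_3 = S_2(1) = 0
t_q=7/2 is in segment 2 (τ=1/2); S_2(τ)=7/32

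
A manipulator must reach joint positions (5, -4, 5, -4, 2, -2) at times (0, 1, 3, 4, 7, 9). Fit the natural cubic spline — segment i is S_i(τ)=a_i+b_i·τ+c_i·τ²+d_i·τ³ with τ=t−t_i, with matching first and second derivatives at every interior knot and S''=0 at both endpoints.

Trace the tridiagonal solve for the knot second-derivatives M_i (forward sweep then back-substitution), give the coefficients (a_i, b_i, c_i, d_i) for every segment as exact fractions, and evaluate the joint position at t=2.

Δ: Δ0=-9, Δ1=9/2, Δ2=-9, Δ3=2, Δ4=-2
row 1: diag=6, rhs=81; c'=1/3, d'=27/2
row 2: denom=6−2·1/3=16/3; d'=(-81−2·27/2)/(16/3)=-81/4
row 3: denom=8−1·3/16=125/16; d'=(66−1·-81/4)/(125/16)=276/25
row 4: denom=10−3·48/125=1106/125; d'=(-24−3·276/25)/(1106/125)=-510/79
back: M4=-510/79
back: M3=276/25−48/125·-510/79=1068/79
back: M2=-81/4−3/16·1068/79=-1800/79
back: M1=27/2−1/3·-1800/79=3333/158
M: M0=0, M1=3333/158, M2=-1800/79, M3=1068/79, M4=-510/79, M5=0
seg 0: a=5, c=M0/2=0, d=(M1−M0)/(6·1)=1111/316, b=Δ0−h0·(2M0+M1)/6=-3955/316
seg 1: a=-4, c=M1/2=3333/316, d=(M2−M1)/(6·2)=-2311/632, b=Δ1−h1·(2M1+M2)/6=-311/158
seg 2: a=5, c=M2/2=-900/79, d=(M3−M2)/(6·1)=478/79, b=Δ2−h2·(2M2+M3)/6=-289/79
seg 3: a=-4, c=M3/2=534/79, d=(M4−M3)/(6·3)=-263/237, b=Δ3−h3·(2M3+M4)/6=-655/79
seg 4: a=2, c=M4/2=-255/79, d=(M5−M4)/(6·2)=85/158, b=Δ4−h4·(2M4+M5)/6=182/79
t_q=2 → seg 1, τ=1; S=-4+-311/158·τ+3333/316·τ²+-2311/632·τ³=583/632

  seg 0: a=5 b=-3955/316 c=0 d=1111/316
  seg 1: a=-4 b=-311/158 c=3333/316 d=-2311/632
  seg 2: a=5 b=-289/79 c=-900/79 d=478/79
  seg 3: a=-4 b=-655/79 c=534/79 d=-263/237
  seg 4: a=2 b=182/79 c=-255/79 d=85/158
S(2) = 583/632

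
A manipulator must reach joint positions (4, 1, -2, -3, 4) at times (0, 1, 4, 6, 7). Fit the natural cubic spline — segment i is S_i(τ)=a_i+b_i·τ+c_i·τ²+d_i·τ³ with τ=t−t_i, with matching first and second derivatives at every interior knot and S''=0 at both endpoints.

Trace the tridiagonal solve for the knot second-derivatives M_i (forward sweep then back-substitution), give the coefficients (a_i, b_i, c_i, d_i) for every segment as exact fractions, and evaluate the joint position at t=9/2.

  seg 0: a=4 b=-665/197 c=0 d=74/197
  seg 1: a=1 b=-443/197 c=222/197 d=-140/591
  seg 2: a=-2 b=-371/197 c=-198/197 d=1337/1576
  seg 3: a=-3 b=1685/394 c=3219/788 d=-1073/788
S(9/2) = -38919/12608

Δ: Δ0=-3, Δ1=-1, Δ2=-1/2, Δ3=7
row 1: diag=8, rhs=12; c'=3/8, d'=3/2
row 2: denom=10−3·3/8=71/8; d'=(3−3·3/2)/(71/8)=-12/71
row 3: denom=6−2·16/71=394/71; d'=(45−2·-12/71)/(394/71)=3219/394
back: M3=3219/394
back: M2=-12/71−16/71·3219/394=-396/197
back: M1=3/2−3/8·-396/197=444/197
M: M0=0, M1=444/197, M2=-396/197, M3=3219/394, M4=0
seg 0: a=4, c=M0/2=0, d=(M1−M0)/(6·1)=74/197, b=Δ0−h0·(2M0+M1)/6=-665/197
seg 1: a=1, c=M1/2=222/197, d=(M2−M1)/(6·3)=-140/591, b=Δ1−h1·(2M1+M2)/6=-443/197
seg 2: a=-2, c=M2/2=-198/197, d=(M3−M2)/(6·2)=1337/1576, b=Δ2−h2·(2M2+M3)/6=-371/197
seg 3: a=-3, c=M3/2=3219/788, d=(M4−M3)/(6·1)=-1073/788, b=Δ3−h3·(2M3+M4)/6=1685/394
t_q=9/2 → seg 2, τ=1/2; S=-2+-371/197·τ+-198/197·τ²+1337/1576·τ³=-38919/12608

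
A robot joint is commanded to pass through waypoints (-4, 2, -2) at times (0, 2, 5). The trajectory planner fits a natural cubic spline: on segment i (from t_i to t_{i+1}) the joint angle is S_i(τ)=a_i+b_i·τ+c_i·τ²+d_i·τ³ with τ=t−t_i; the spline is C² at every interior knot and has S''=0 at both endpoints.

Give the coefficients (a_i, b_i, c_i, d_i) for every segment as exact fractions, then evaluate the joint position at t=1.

Δ: Δ0=3, Δ1=-4/3
row 1: diag=10, rhs=-26; c'=3/10, d'=-13/5
back: M1=-13/5
M: M0=0, M1=-13/5, M2=0
seg 0: a=-4, c=M0/2=0, d=(M1−M0)/(6·2)=-13/60, b=Δ0−h0·(2M0+M1)/6=58/15
seg 1: a=2, c=M1/2=-13/10, d=(M2−M1)/(6·3)=13/90, b=Δ1−h1·(2M1+M2)/6=19/15
t_q=1 → seg 0, τ=1; S=-4+58/15·τ+0·τ²+-13/60·τ³=-7/20

  seg 0: a=-4 b=58/15 c=0 d=-13/60
  seg 1: a=2 b=19/15 c=-13/10 d=13/90
S(1) = -7/20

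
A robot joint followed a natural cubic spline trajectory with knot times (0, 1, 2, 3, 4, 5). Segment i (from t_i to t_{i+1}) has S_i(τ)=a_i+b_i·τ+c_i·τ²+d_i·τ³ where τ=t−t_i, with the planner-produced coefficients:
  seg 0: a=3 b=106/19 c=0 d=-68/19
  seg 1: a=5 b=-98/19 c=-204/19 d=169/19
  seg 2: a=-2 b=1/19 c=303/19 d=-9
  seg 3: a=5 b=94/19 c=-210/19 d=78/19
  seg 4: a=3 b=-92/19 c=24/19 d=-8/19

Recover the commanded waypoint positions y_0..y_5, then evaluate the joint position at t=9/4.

y_0 = S_0(0) = a_0 = 3
y_1 = S_1(0) = a_1 = 5
y_2 = S_2(0) = a_2 = -2
y_3 = S_3(0) = a_3 = 5
y_4 = S_4(0) = a_4 = 3
y_5 = S_4(1) = -1
t_q=9/4 is in segment 2 (τ=1/4); S_2(τ)=-1375/1216

y_0=3 y_1=5 y_2=-2 y_3=5 y_4=3 y_5=-1
S(9/4) = -1375/1216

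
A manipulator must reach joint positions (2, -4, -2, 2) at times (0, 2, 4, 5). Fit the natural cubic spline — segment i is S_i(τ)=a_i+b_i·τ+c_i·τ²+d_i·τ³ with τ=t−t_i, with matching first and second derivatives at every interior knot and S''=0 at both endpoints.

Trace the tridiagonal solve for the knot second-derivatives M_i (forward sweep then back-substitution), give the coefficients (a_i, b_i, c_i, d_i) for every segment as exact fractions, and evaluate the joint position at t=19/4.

Δ: Δ0=-3, Δ1=1, Δ2=4
row 1: diag=8, rhs=24; c'=1/4, d'=3
row 2: denom=6−2·1/4=11/2; d'=(18−2·3)/(11/2)=24/11
back: M2=24/11
back: M1=3−1/4·24/11=27/11
M: M0=0, M1=27/11, M2=24/11, M3=0
seg 0: a=2, c=M0/2=0, d=(M1−M0)/(6·2)=9/44, b=Δ0−h0·(2M0+M1)/6=-42/11
seg 1: a=-4, c=M1/2=27/22, d=(M2−M1)/(6·2)=-1/44, b=Δ1−h1·(2M1+M2)/6=-15/11
seg 2: a=-2, c=M2/2=12/11, d=(M3−M2)/(6·1)=-4/11, b=Δ2−h2·(2M2+M3)/6=36/11
t_q=19/4 → seg 2, τ=3/4; S=-2+36/11·τ+12/11·τ²+-4/11·τ³=161/176

  seg 0: a=2 b=-42/11 c=0 d=9/44
  seg 1: a=-4 b=-15/11 c=27/22 d=-1/44
  seg 2: a=-2 b=36/11 c=12/11 d=-4/11
S(19/4) = 161/176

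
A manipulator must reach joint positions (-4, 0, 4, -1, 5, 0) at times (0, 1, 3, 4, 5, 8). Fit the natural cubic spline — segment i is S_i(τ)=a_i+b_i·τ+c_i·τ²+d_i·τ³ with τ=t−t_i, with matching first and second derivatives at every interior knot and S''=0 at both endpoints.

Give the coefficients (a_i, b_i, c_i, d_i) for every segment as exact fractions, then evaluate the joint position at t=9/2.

  seg 0: a=-4 b=1315/354 c=0 d=101/354
  seg 1: a=0 b=809/177 c=101/118 d=-379/354
  seg 2: a=4 b=-859/177 c=-657/118 d=1919/354
  seg 3: a=-1 b=97/354 c=631/59 d=-1759/354
  seg 4: a=5 b=1196/177 c=-497/118 d=497/1062
S(9/2) = 1123/944

Δ: Δ0=4, Δ1=2, Δ2=-5, Δ3=6, Δ4=-5/3
row 1: diag=6, rhs=-12; c'=1/3, d'=-2
row 2: denom=6−2·1/3=16/3; d'=(-42−2·-2)/(16/3)=-57/8
row 3: denom=4−1·3/16=61/16; d'=(66−1·-57/8)/(61/16)=1170/61
row 4: denom=8−1·16/61=472/61; d'=(-46−1·1170/61)/(472/61)=-497/59
back: M4=-497/59
back: M3=1170/61−16/61·-497/59=1262/59
back: M2=-57/8−3/16·1262/59=-657/59
back: M1=-2−1/3·-657/59=101/59
M: M0=0, M1=101/59, M2=-657/59, M3=1262/59, M4=-497/59, M5=0
seg 0: a=-4, c=M0/2=0, d=(M1−M0)/(6·1)=101/354, b=Δ0−h0·(2M0+M1)/6=1315/354
seg 1: a=0, c=M1/2=101/118, d=(M2−M1)/(6·2)=-379/354, b=Δ1−h1·(2M1+M2)/6=809/177
seg 2: a=4, c=M2/2=-657/118, d=(M3−M2)/(6·1)=1919/354, b=Δ2−h2·(2M2+M3)/6=-859/177
seg 3: a=-1, c=M3/2=631/59, d=(M4−M3)/(6·1)=-1759/354, b=Δ3−h3·(2M3+M4)/6=97/354
seg 4: a=5, c=M4/2=-497/118, d=(M5−M4)/(6·3)=497/1062, b=Δ4−h4·(2M4+M5)/6=1196/177
t_q=9/2 → seg 3, τ=1/2; S=-1+97/354·τ+631/59·τ²+-1759/354·τ³=1123/944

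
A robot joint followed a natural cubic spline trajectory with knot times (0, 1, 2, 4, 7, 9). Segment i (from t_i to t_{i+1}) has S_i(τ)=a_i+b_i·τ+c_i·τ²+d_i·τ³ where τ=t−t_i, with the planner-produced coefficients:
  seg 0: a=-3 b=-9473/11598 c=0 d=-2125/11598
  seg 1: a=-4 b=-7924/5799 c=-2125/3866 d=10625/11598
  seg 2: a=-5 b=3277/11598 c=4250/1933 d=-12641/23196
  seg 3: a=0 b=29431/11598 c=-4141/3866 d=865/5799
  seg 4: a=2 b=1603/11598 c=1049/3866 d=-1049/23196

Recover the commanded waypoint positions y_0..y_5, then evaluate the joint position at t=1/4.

y_0=-3 y_1=-4 y_2=-5 y_3=0 y_4=2 y_5=3
S(1/4) = -793503/247424

y_0 = S_0(0) = a_0 = -3
y_1 = S_1(0) = a_1 = -4
y_2 = S_2(0) = a_2 = -5
y_3 = S_3(0) = a_3 = 0
y_4 = S_4(0) = a_4 = 2
y_5 = S_4(2) = 3
t_q=1/4 is in segment 0 (τ=1/4); S_0(τ)=-793503/247424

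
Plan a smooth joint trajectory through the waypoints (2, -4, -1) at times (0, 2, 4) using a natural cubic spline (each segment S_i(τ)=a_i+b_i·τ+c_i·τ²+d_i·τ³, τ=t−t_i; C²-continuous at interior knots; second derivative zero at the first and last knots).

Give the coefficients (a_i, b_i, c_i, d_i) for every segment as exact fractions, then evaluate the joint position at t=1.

  seg 0: a=2 b=-33/8 c=0 d=9/32
  seg 1: a=-4 b=-3/4 c=27/16 d=-9/32
S(1) = -59/32

Δ: Δ0=-3, Δ1=3/2
row 1: diag=8, rhs=27; c'=1/4, d'=27/8
back: M1=27/8
M: M0=0, M1=27/8, M2=0
seg 0: a=2, c=M0/2=0, d=(M1−M0)/(6·2)=9/32, b=Δ0−h0·(2M0+M1)/6=-33/8
seg 1: a=-4, c=M1/2=27/16, d=(M2−M1)/(6·2)=-9/32, b=Δ1−h1·(2M1+M2)/6=-3/4
t_q=1 → seg 0, τ=1; S=2+-33/8·τ+0·τ²+9/32·τ³=-59/32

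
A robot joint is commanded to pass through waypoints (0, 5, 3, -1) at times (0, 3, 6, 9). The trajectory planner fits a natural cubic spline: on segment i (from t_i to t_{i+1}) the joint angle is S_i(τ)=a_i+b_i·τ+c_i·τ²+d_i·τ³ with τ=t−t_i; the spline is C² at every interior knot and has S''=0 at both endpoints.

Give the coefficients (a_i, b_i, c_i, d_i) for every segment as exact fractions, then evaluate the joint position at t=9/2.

  seg 0: a=0 b=101/45 c=0 d=-26/405
  seg 1: a=5 b=23/45 c=-26/45 d=5/81
  seg 2: a=3 b=-58/45 c=-1/45 d=1/405
S(9/2) = 187/40

Δ: Δ0=5/3, Δ1=-2/3, Δ2=-4/3
row 1: diag=12, rhs=-14; c'=1/4, d'=-7/6
row 2: denom=12−3·1/4=45/4; d'=(-4−3·-7/6)/(45/4)=-2/45
back: M2=-2/45
back: M1=-7/6−1/4·-2/45=-52/45
M: M0=0, M1=-52/45, M2=-2/45, M3=0
seg 0: a=0, c=M0/2=0, d=(M1−M0)/(6·3)=-26/405, b=Δ0−h0·(2M0+M1)/6=101/45
seg 1: a=5, c=M1/2=-26/45, d=(M2−M1)/(6·3)=5/81, b=Δ1−h1·(2M1+M2)/6=23/45
seg 2: a=3, c=M2/2=-1/45, d=(M3−M2)/(6·3)=1/405, b=Δ2−h2·(2M2+M3)/6=-58/45
t_q=9/2 → seg 1, τ=3/2; S=5+23/45·τ+-26/45·τ²+5/81·τ³=187/40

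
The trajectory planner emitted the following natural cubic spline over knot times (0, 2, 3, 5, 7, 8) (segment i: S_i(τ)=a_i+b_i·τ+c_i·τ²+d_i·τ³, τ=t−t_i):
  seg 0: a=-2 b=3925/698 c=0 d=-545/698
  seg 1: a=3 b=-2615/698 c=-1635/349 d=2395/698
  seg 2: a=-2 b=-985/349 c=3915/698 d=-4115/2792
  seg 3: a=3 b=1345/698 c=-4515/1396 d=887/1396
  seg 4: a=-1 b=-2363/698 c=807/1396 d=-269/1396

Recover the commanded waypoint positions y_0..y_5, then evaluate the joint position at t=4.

y_0 = S_0(0) = a_0 = -2
y_1 = S_1(0) = a_1 = 3
y_2 = S_2(0) = a_2 = -2
y_3 = S_3(0) = a_3 = 3
y_4 = S_4(0) = a_4 = -1
y_5 = S_4(1) = -4
t_q=4 is in segment 2 (τ=1); S_2(τ)=-1919/2792

y_0=-2 y_1=3 y_2=-2 y_3=3 y_4=-1 y_5=-4
S(4) = -1919/2792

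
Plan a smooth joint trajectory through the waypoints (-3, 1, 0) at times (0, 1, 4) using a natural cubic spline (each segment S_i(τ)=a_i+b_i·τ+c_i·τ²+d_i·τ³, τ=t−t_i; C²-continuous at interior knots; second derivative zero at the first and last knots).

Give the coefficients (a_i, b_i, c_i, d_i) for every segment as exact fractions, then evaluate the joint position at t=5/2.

  seg 0: a=-3 b=109/24 c=0 d=-13/24
  seg 1: a=1 b=35/12 c=-13/8 d=13/72
S(5/2) = 149/64

Δ: Δ0=4, Δ1=-1/3
row 1: diag=8, rhs=-26; c'=3/8, d'=-13/4
back: M1=-13/4
M: M0=0, M1=-13/4, M2=0
seg 0: a=-3, c=M0/2=0, d=(M1−M0)/(6·1)=-13/24, b=Δ0−h0·(2M0+M1)/6=109/24
seg 1: a=1, c=M1/2=-13/8, d=(M2−M1)/(6·3)=13/72, b=Δ1−h1·(2M1+M2)/6=35/12
t_q=5/2 → seg 1, τ=3/2; S=1+35/12·τ+-13/8·τ²+13/72·τ³=149/64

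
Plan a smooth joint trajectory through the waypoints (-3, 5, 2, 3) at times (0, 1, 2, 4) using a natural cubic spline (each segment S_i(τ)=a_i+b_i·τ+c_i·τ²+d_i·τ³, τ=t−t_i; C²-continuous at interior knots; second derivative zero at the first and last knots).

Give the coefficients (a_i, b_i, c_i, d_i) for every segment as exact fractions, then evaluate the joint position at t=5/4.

Δ: Δ0=8, Δ1=-3, Δ2=1/2
row 1: diag=4, rhs=-66; c'=1/4, d'=-33/2
row 2: denom=6−1·1/4=23/4; d'=(21−1·-33/2)/(23/4)=150/23
back: M2=150/23
back: M1=-33/2−1/4·150/23=-417/23
M: M0=0, M1=-417/23, M2=150/23, M3=0
seg 0: a=-3, c=M0/2=0, d=(M1−M0)/(6·1)=-139/46, b=Δ0−h0·(2M0+M1)/6=507/46
seg 1: a=5, c=M1/2=-417/46, d=(M2−M1)/(6·1)=189/46, b=Δ1−h1·(2M1+M2)/6=45/23
seg 2: a=2, c=M2/2=75/23, d=(M3−M2)/(6·2)=-25/46, b=Δ2−h2·(2M2+M3)/6=-177/46
t_q=5/4 → seg 1, τ=1/4; S=5+45/23·τ+-417/46·τ²+189/46·τ³=14681/2944

  seg 0: a=-3 b=507/46 c=0 d=-139/46
  seg 1: a=5 b=45/23 c=-417/46 d=189/46
  seg 2: a=2 b=-177/46 c=75/23 d=-25/46
S(5/4) = 14681/2944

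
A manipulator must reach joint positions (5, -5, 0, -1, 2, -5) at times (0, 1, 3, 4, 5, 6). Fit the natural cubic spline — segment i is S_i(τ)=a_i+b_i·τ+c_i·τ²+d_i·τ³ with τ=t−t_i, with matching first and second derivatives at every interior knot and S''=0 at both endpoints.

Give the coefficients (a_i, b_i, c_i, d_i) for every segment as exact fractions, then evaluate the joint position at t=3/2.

  seg 0: a=5 b=-724/57 c=0 d=154/57
  seg 1: a=-5 b=-262/57 c=154/19 d=-1039/456
  seg 2: a=0 b=55/114 c=-423/76 d=49/12
  seg 3: a=-1 b=365/228 c=127/19 d=-1205/228
  seg 4: a=2 b=-101/114 c=-697/76 d=697/228
S(3/2) = -6757/1216

Δ: Δ0=-10, Δ1=5/2, Δ2=-1, Δ3=3, Δ4=-7
row 1: diag=6, rhs=75; c'=1/3, d'=25/2
row 2: denom=6−2·1/3=16/3; d'=(-21−2·25/2)/(16/3)=-69/8
row 3: denom=4−1·3/16=61/16; d'=(24−1·-69/8)/(61/16)=522/61
row 4: denom=4−1·16/61=228/61; d'=(-60−1·522/61)/(228/61)=-697/38
back: M4=-697/38
back: M3=522/61−16/61·-697/38=254/19
back: M2=-69/8−3/16·254/19=-423/38
back: M1=25/2−1/3·-423/38=308/19
M: M0=0, M1=308/19, M2=-423/38, M3=254/19, M4=-697/38, M5=0
seg 0: a=5, c=M0/2=0, d=(M1−M0)/(6·1)=154/57, b=Δ0−h0·(2M0+M1)/6=-724/57
seg 1: a=-5, c=M1/2=154/19, d=(M2−M1)/(6·2)=-1039/456, b=Δ1−h1·(2M1+M2)/6=-262/57
seg 2: a=0, c=M2/2=-423/76, d=(M3−M2)/(6·1)=49/12, b=Δ2−h2·(2M2+M3)/6=55/114
seg 3: a=-1, c=M3/2=127/19, d=(M4−M3)/(6·1)=-1205/228, b=Δ3−h3·(2M3+M4)/6=365/228
seg 4: a=2, c=M4/2=-697/76, d=(M5−M4)/(6·1)=697/228, b=Δ4−h4·(2M4+M5)/6=-101/114
t_q=3/2 → seg 1, τ=1/2; S=-5+-262/57·τ+154/19·τ²+-1039/456·τ³=-6757/1216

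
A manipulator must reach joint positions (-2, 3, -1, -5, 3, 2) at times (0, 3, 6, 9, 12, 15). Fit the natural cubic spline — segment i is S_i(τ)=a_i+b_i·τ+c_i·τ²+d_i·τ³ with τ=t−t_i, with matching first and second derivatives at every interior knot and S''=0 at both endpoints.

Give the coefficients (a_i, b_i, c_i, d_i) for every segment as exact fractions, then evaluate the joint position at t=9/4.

Δ: Δ0=5/3, Δ1=-4/3, Δ2=-4/3, Δ3=8/3, Δ4=-1/3
row 1: diag=12, rhs=-18; c'=1/4, d'=-3/2
row 2: denom=12−3·1/4=45/4; d'=(0−3·-3/2)/(45/4)=2/5
row 3: denom=12−3·4/15=56/5; d'=(24−3·2/5)/(56/5)=57/28
row 4: denom=12−3·15/56=627/56; d'=(-18−3·57/28)/(627/56)=-450/209
back: M4=-450/209
back: M3=57/28−15/56·-450/209=546/209
back: M2=2/5−4/15·546/209=-62/209
back: M1=-3/2−1/4·-62/209=-298/209
M: M0=0, M1=-298/209, M2=-62/209, M3=546/209, M4=-450/209, M5=0
seg 0: a=-2, c=M0/2=0, d=(M1−M0)/(6·3)=-149/1881, b=Δ0−h0·(2M0+M1)/6=1492/627
seg 1: a=3, c=M1/2=-149/209, d=(M2−M1)/(6·3)=118/1881, b=Δ1−h1·(2M1+M2)/6=151/627
seg 2: a=-1, c=M2/2=-31/209, d=(M3−M2)/(6·3)=16/99, b=Δ2−h2·(2M2+M3)/6=-1469/627
seg 3: a=-5, c=M3/2=273/209, d=(M4−M3)/(6·3)=-166/627, b=Δ3−h3·(2M3+M4)/6=709/627
seg 4: a=3, c=M4/2=-225/209, d=(M5−M4)/(6·3)=25/209, b=Δ4−h4·(2M4+M5)/6=1141/627
t_q=9/4 → seg 0, τ=9/4; S=-2+1492/627·τ+0·τ²+-149/1881·τ³=32795/13376

  seg 0: a=-2 b=1492/627 c=0 d=-149/1881
  seg 1: a=3 b=151/627 c=-149/209 d=118/1881
  seg 2: a=-1 b=-1469/627 c=-31/209 d=16/99
  seg 3: a=-5 b=709/627 c=273/209 d=-166/627
  seg 4: a=3 b=1141/627 c=-225/209 d=25/209
S(9/4) = 32795/13376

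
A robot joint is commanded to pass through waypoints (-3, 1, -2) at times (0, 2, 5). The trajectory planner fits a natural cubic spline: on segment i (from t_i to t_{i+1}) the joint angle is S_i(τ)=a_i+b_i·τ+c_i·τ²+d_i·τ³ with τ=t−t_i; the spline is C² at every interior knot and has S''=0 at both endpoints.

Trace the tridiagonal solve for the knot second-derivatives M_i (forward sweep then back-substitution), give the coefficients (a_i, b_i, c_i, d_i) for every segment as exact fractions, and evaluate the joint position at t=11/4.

  seg 0: a=-3 b=13/5 c=0 d=-3/20
  seg 1: a=1 b=4/5 c=-9/10 d=1/10
S(11/4) = 727/640

Δ: Δ0=2, Δ1=-1
row 1: diag=10, rhs=-18; c'=3/10, d'=-9/5
back: M1=-9/5
M: M0=0, M1=-9/5, M2=0
seg 0: a=-3, c=M0/2=0, d=(M1−M0)/(6·2)=-3/20, b=Δ0−h0·(2M0+M1)/6=13/5
seg 1: a=1, c=M1/2=-9/10, d=(M2−M1)/(6·3)=1/10, b=Δ1−h1·(2M1+M2)/6=4/5
t_q=11/4 → seg 1, τ=3/4; S=1+4/5·τ+-9/10·τ²+1/10·τ³=727/640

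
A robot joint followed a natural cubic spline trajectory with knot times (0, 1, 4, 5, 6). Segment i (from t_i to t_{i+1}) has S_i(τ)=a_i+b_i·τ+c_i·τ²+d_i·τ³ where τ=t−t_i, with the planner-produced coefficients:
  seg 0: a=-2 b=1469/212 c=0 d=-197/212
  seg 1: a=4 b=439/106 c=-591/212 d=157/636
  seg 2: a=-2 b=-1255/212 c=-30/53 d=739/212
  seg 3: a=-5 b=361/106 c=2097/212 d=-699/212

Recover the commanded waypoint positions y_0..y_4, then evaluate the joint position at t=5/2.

y_0 = S_0(0) = a_0 = -2
y_1 = S_1(0) = a_1 = 4
y_2 = S_2(0) = a_2 = -2
y_3 = S_3(0) = a_3 = -5
y_4 = S_3(1) = 5
t_q=5/2 is in segment 1 (τ=3/2); S_1(τ)=8095/1696

y_0=-2 y_1=4 y_2=-2 y_3=-5 y_4=5
S(5/2) = 8095/1696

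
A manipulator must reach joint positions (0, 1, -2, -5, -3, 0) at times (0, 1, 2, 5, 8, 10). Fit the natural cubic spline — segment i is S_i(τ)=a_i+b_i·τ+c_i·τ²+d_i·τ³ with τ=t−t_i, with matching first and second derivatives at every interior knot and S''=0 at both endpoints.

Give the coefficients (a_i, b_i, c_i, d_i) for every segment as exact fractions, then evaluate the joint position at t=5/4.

Δ: Δ0=1, Δ1=-3, Δ2=-1, Δ3=2/3, Δ4=3/2
row 1: diag=4, rhs=-24; c'=1/4, d'=-6
row 2: denom=8−1·1/4=31/4; d'=(12−1·-6)/(31/4)=72/31
row 3: denom=12−3·12/31=336/31; d'=(10−3·72/31)/(336/31)=47/168
row 4: denom=10−3·31/112=1027/112; d'=(5−3·47/168)/(1027/112)=466/1027
back: M4=466/1027
back: M3=47/168−31/112·466/1027=475/3081
back: M2=72/31−12/31·475/3081=2324/1027
back: M1=-6−1/4·2324/1027=-6743/1027
M: M0=0, M1=-6743/1027, M2=2324/1027, M3=475/3081, M4=466/1027, M5=0
seg 0: a=0, c=M0/2=0, d=(M1−M0)/(6·1)=-6743/6162, b=Δ0−h0·(2M0+M1)/6=12905/6162
seg 1: a=1, c=M1/2=-6743/2054, d=(M2−M1)/(6·1)=9067/6162, b=Δ1−h1·(2M1+M2)/6=-3662/3081
seg 2: a=-2, c=M2/2=1162/1027, d=(M3−M2)/(6·3)=-6497/55458, b=Δ2−h2·(2M2+M3)/6=-20581/6162
seg 3: a=-5, c=M3/2=475/6162, d=(M4−M3)/(6·3)=71/4266, b=Δ3−h3·(2M3+M4)/6=880/3081
seg 4: a=-3, c=M4/2=233/1027, d=(M5−M4)/(6·2)=-233/6162, b=Δ4−h4·(2M4+M5)/6=7379/6162
t_q=5/4 → seg 1, τ=1/4; S=1+-3662/3081·τ+-6743/2054·τ²+9067/6162·τ³=5265/10112

  seg 0: a=0 b=12905/6162 c=0 d=-6743/6162
  seg 1: a=1 b=-3662/3081 c=-6743/2054 d=9067/6162
  seg 2: a=-2 b=-20581/6162 c=1162/1027 d=-6497/55458
  seg 3: a=-5 b=880/3081 c=475/6162 d=71/4266
  seg 4: a=-3 b=7379/6162 c=233/1027 d=-233/6162
S(5/4) = 5265/10112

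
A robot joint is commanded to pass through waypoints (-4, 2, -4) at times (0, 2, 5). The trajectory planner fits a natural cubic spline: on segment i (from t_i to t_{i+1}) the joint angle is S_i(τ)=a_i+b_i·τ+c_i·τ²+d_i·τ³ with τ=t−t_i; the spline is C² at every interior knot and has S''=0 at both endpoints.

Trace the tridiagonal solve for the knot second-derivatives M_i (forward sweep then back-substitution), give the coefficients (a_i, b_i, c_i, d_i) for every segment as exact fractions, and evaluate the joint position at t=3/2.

Δ: Δ0=3, Δ1=-2
row 1: diag=10, rhs=-30; c'=3/10, d'=-3
back: M1=-3
M: M0=0, M1=-3, M2=0
seg 0: a=-4, c=M0/2=0, d=(M1−M0)/(6·2)=-1/4, b=Δ0−h0·(2M0+M1)/6=4
seg 1: a=2, c=M1/2=-3/2, d=(M2−M1)/(6·3)=1/6, b=Δ1−h1·(2M1+M2)/6=1
t_q=3/2 → seg 0, τ=3/2; S=-4+4·τ+0·τ²+-1/4·τ³=37/32

  seg 0: a=-4 b=4 c=0 d=-1/4
  seg 1: a=2 b=1 c=-3/2 d=1/6
S(3/2) = 37/32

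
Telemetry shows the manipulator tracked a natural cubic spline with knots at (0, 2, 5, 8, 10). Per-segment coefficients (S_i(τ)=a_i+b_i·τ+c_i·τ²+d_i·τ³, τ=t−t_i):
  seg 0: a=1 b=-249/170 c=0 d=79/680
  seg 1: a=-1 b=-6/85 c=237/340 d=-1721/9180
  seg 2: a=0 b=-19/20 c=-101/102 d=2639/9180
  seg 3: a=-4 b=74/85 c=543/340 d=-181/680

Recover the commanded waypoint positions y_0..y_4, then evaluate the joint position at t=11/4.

y_0=1 y_1=-1 y_2=0 y_3=-4 y_4=2
S(11/4) = -16101/21760

y_0 = S_0(0) = a_0 = 1
y_1 = S_1(0) = a_1 = -1
y_2 = S_2(0) = a_2 = 0
y_3 = S_3(0) = a_3 = -4
y_4 = S_3(2) = 2
t_q=11/4 is in segment 1 (τ=3/4); S_1(τ)=-16101/21760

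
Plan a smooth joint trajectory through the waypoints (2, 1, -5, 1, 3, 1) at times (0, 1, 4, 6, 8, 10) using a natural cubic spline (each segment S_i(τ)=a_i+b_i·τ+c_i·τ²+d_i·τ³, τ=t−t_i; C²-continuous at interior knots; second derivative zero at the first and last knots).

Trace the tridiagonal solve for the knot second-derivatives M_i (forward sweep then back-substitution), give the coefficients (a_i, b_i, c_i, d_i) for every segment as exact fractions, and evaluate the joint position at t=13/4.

  seg 0: a=2 b=-8/13 c=0 d=-5/13
  seg 1: a=1 b=-23/13 c=-15/13 d=14/39
  seg 2: a=-5 b=1 c=27/13 d=-7/13
  seg 3: a=1 b=37/13 c=-15/13 d=3/26
  seg 4: a=3 b=-5/13 c=-6/13 d=1/13
S(13/4) = -1969/416

Δ: Δ0=-1, Δ1=-2, Δ2=3, Δ3=1, Δ4=-1
row 1: diag=8, rhs=-6; c'=3/8, d'=-3/4
row 2: denom=10−3·3/8=71/8; d'=(30−3·-3/4)/(71/8)=258/71
row 3: denom=8−2·16/71=536/71; d'=(-12−2·258/71)/(536/71)=-171/67
row 4: denom=8−2·71/268=1001/134; d'=(-12−2·-171/67)/(1001/134)=-12/13
back: M4=-12/13
back: M3=-171/67−71/268·-12/13=-30/13
back: M2=258/71−16/71·-30/13=54/13
back: M1=-3/4−3/8·54/13=-30/13
M: M0=0, M1=-30/13, M2=54/13, M3=-30/13, M4=-12/13, M5=0
seg 0: a=2, c=M0/2=0, d=(M1−M0)/(6·1)=-5/13, b=Δ0−h0·(2M0+M1)/6=-8/13
seg 1: a=1, c=M1/2=-15/13, d=(M2−M1)/(6·3)=14/39, b=Δ1−h1·(2M1+M2)/6=-23/13
seg 2: a=-5, c=M2/2=27/13, d=(M3−M2)/(6·2)=-7/13, b=Δ2−h2·(2M2+M3)/6=1
seg 3: a=1, c=M3/2=-15/13, d=(M4−M3)/(6·2)=3/26, b=Δ3−h3·(2M3+M4)/6=37/13
seg 4: a=3, c=M4/2=-6/13, d=(M5−M4)/(6·2)=1/13, b=Δ4−h4·(2M4+M5)/6=-5/13
t_q=13/4 → seg 1, τ=9/4; S=1+-23/13·τ+-15/13·τ²+14/39·τ³=-1969/416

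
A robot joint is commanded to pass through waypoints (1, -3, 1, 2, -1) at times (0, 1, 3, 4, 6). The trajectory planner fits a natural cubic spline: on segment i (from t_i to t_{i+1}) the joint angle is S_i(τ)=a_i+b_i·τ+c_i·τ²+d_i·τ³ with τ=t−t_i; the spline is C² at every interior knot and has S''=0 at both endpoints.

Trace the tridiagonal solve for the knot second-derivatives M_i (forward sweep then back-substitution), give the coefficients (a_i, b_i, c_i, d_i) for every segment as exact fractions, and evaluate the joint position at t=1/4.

  seg 0: a=1 b=-31/6 c=0 d=7/6
  seg 1: a=-3 b=-5/3 c=7/2 d=-5/6
  seg 2: a=1 b=7/3 c=-3/2 d=1/6
  seg 3: a=2 b=-1/6 c=-1 d=1/6
S(1/4) = -35/128

Δ: Δ0=-4, Δ1=2, Δ2=1, Δ3=-3/2
row 1: diag=6, rhs=36; c'=1/3, d'=6
row 2: denom=6−2·1/3=16/3; d'=(-6−2·6)/(16/3)=-27/8
row 3: denom=6−1·3/16=93/16; d'=(-15−1·-27/8)/(93/16)=-2
back: M3=-2
back: M2=-27/8−3/16·-2=-3
back: M1=6−1/3·-3=7
M: M0=0, M1=7, M2=-3, M3=-2, M4=0
seg 0: a=1, c=M0/2=0, d=(M1−M0)/(6·1)=7/6, b=Δ0−h0·(2M0+M1)/6=-31/6
seg 1: a=-3, c=M1/2=7/2, d=(M2−M1)/(6·2)=-5/6, b=Δ1−h1·(2M1+M2)/6=-5/3
seg 2: a=1, c=M2/2=-3/2, d=(M3−M2)/(6·1)=1/6, b=Δ2−h2·(2M2+M3)/6=7/3
seg 3: a=2, c=M3/2=-1, d=(M4−M3)/(6·2)=1/6, b=Δ3−h3·(2M3+M4)/6=-1/6
t_q=1/4 → seg 0, τ=1/4; S=1+-31/6·τ+0·τ²+7/6·τ³=-35/128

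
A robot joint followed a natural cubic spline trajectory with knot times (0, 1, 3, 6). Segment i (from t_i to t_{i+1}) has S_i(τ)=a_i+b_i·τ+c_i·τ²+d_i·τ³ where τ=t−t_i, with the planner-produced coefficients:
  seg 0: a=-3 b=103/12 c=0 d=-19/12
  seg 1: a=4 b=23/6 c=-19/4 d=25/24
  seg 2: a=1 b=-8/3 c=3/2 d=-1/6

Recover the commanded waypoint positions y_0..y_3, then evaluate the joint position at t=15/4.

y_0 = S_0(0) = a_0 = -3
y_1 = S_1(0) = a_1 = 4
y_2 = S_2(0) = a_2 = 1
y_3 = S_2(3) = 2
t_q=15/4 is in segment 2 (τ=3/4); S_2(τ)=-29/128

y_0=-3 y_1=4 y_2=1 y_3=2
S(15/4) = -29/128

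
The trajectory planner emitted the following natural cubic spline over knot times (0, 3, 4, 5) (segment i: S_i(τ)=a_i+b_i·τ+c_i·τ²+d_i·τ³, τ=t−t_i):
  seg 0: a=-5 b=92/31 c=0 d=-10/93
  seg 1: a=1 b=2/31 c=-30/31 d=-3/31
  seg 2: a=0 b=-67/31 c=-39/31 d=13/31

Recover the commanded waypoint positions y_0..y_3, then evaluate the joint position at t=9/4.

y_0 = S_0(0) = a_0 = -5
y_1 = S_1(0) = a_1 = 1
y_2 = S_2(0) = a_2 = 0
y_3 = S_2(1) = -3
t_q=9/4 is in segment 0 (τ=9/4); S_0(τ)=449/992

y_0=-5 y_1=1 y_2=0 y_3=-3
S(9/4) = 449/992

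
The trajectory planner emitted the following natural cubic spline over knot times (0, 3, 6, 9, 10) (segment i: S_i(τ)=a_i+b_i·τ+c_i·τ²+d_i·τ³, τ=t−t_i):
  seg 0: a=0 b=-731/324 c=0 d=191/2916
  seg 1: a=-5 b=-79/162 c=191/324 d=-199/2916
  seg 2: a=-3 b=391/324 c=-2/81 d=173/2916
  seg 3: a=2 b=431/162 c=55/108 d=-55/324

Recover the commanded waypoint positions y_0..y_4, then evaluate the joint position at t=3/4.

y_0 = S_0(0) = a_0 = 0
y_1 = S_1(0) = a_1 = -5
y_2 = S_2(0) = a_2 = -3
y_3 = S_3(0) = a_3 = 2
y_4 = S_3(1) = 5
t_q=3/4 is in segment 0 (τ=3/4); S_0(τ)=-3835/2304

y_0=0 y_1=-5 y_2=-3 y_3=2 y_4=5
S(3/4) = -3835/2304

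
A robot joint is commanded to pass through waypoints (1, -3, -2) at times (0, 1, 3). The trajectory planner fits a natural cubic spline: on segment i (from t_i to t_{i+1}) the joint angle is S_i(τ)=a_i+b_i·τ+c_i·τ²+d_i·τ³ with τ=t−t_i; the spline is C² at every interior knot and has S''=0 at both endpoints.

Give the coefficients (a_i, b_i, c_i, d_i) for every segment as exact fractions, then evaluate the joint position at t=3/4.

  seg 0: a=1 b=-19/4 c=0 d=3/4
  seg 1: a=-3 b=-5/2 c=9/4 d=-3/8
S(3/4) = -575/256

Δ: Δ0=-4, Δ1=1/2
row 1: diag=6, rhs=27; c'=1/3, d'=9/2
back: M1=9/2
M: M0=0, M1=9/2, M2=0
seg 0: a=1, c=M0/2=0, d=(M1−M0)/(6·1)=3/4, b=Δ0−h0·(2M0+M1)/6=-19/4
seg 1: a=-3, c=M1/2=9/4, d=(M2−M1)/(6·2)=-3/8, b=Δ1−h1·(2M1+M2)/6=-5/2
t_q=3/4 → seg 0, τ=3/4; S=1+-19/4·τ+0·τ²+3/4·τ³=-575/256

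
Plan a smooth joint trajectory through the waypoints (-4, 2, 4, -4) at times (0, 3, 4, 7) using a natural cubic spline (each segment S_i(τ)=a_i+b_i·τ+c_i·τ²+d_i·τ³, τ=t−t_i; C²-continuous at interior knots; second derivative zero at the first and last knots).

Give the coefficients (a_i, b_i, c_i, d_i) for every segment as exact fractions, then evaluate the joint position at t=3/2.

  seg 0: a=-4 b=16/9 c=0 d=2/81
  seg 1: a=2 b=22/9 c=2/9 d=-2/3
  seg 2: a=4 b=8/9 c=-16/9 d=16/81
S(3/2) = -5/4

Δ: Δ0=2, Δ1=2, Δ2=-8/3
row 1: diag=8, rhs=0; c'=1/8, d'=0
row 2: denom=8−1·1/8=63/8; d'=(-28−1·0)/(63/8)=-32/9
back: M2=-32/9
back: M1=0−1/8·-32/9=4/9
M: M0=0, M1=4/9, M2=-32/9, M3=0
seg 0: a=-4, c=M0/2=0, d=(M1−M0)/(6·3)=2/81, b=Δ0−h0·(2M0+M1)/6=16/9
seg 1: a=2, c=M1/2=2/9, d=(M2−M1)/(6·1)=-2/3, b=Δ1−h1·(2M1+M2)/6=22/9
seg 2: a=4, c=M2/2=-16/9, d=(M3−M2)/(6·3)=16/81, b=Δ2−h2·(2M2+M3)/6=8/9
t_q=3/2 → seg 0, τ=3/2; S=-4+16/9·τ+0·τ²+2/81·τ³=-5/4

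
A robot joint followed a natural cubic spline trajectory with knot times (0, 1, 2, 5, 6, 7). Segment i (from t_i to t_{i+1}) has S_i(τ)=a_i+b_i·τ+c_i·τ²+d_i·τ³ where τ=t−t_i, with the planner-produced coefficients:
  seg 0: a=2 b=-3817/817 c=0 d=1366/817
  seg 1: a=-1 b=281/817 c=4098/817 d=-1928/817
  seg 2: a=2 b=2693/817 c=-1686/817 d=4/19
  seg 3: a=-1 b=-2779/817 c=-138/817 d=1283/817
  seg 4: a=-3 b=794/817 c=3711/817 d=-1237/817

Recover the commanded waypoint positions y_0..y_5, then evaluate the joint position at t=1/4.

y_0=2 y_1=-1 y_2=2 y_3=-1 y_4=-3 y_5=1
S(1/4) = 22435/26144

y_0 = S_0(0) = a_0 = 2
y_1 = S_1(0) = a_1 = -1
y_2 = S_2(0) = a_2 = 2
y_3 = S_3(0) = a_3 = -1
y_4 = S_4(0) = a_4 = -3
y_5 = S_4(1) = 1
t_q=1/4 is in segment 0 (τ=1/4); S_0(τ)=22435/26144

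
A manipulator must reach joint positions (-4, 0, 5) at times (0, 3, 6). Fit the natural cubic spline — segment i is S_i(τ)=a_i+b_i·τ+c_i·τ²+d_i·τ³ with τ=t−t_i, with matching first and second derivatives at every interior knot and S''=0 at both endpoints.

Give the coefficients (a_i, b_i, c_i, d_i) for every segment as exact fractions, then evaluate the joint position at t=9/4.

  seg 0: a=-4 b=5/4 c=0 d=1/108
  seg 1: a=0 b=3/2 c=1/12 d=-1/108
S(9/4) = -277/256

Δ: Δ0=4/3, Δ1=5/3
row 1: diag=12, rhs=2; c'=1/4, d'=1/6
back: M1=1/6
M: M0=0, M1=1/6, M2=0
seg 0: a=-4, c=M0/2=0, d=(M1−M0)/(6·3)=1/108, b=Δ0−h0·(2M0+M1)/6=5/4
seg 1: a=0, c=M1/2=1/12, d=(M2−M1)/(6·3)=-1/108, b=Δ1−h1·(2M1+M2)/6=3/2
t_q=9/4 → seg 0, τ=9/4; S=-4+5/4·τ+0·τ²+1/108·τ³=-277/256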